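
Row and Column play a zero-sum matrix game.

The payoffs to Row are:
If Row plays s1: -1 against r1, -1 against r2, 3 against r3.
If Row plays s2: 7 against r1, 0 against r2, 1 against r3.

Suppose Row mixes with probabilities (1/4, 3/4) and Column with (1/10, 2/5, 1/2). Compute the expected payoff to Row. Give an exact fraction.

23/20

Against (1/10, 2/5, 1/2), each row's expected payoff is s1: 1; s2: 6/5.
Taking the (1/4, 3/4)-weighted average: (1/4)·(1) + (3/4)·(6/5) = 23/20.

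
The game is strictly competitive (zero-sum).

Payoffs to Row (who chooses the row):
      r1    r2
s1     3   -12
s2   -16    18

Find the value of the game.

-138/49

Row minima are -12 and -16, so Row's maximin is -12; column maxima are 3 and 18, so Column's minimax is 3. These differ, so the equilibrium is in mixed strategies.
Let Row play s1 with probability p. Column is indifferent when 3p − 16(1−p) = −12p + 18(1−p), giving p = 34/49.
Let Column play r1 with probability q. Row is indifferent when 3q − 12(1−q) = −16q + 18(1−q), giving q = 30/49.
The value is 3·(30/49) + (-12)·(19/49) = -138/49.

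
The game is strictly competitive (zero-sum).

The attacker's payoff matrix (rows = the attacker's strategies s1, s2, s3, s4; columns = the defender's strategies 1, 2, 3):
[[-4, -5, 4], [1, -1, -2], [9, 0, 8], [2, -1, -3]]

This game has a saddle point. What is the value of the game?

Row minima: -5, -2, 0, -3 → the attacker's maximin is 0.
Column maxima: 9, 0, 8 → the defender's minimax is 0.
They coincide at (s3, 2), so the value is 0.

0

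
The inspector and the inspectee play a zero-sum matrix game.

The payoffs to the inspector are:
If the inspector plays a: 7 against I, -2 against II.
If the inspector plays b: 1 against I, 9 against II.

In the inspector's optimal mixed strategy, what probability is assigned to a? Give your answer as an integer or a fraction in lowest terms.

Row minima are -2 and 1, so the inspector's maximin is 1; column maxima are 7 and 9, so the inspectee's minimax is 7. These differ, so the equilibrium is in mixed strategies.
Let the inspector play a with probability p. The inspectee is indifferent when 7p + (1−p) = −2p + 9(1−p), giving p = 8/17.

8/17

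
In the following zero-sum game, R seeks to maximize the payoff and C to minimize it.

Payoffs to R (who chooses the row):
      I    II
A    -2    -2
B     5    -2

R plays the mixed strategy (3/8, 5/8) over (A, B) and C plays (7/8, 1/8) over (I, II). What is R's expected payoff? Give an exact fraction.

117/64

Against (7/8, 1/8), each row's expected payoff is A: -2; B: 33/8.
Taking the (3/8, 5/8)-weighted average: (3/8)·(-2) + (5/8)·(33/8) = 117/64.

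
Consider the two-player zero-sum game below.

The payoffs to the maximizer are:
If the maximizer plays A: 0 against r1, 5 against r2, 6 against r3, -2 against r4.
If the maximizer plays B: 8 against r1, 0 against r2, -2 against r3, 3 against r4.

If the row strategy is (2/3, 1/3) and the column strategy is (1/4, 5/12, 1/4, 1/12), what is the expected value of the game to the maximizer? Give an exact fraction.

103/36

Against (1/4, 5/12, 1/4, 1/12), each row's expected payoff is A: 41/12; B: 7/4.
Taking the (2/3, 1/3)-weighted average: (2/3)·(41/12) + (1/3)·(7/4) = 103/36.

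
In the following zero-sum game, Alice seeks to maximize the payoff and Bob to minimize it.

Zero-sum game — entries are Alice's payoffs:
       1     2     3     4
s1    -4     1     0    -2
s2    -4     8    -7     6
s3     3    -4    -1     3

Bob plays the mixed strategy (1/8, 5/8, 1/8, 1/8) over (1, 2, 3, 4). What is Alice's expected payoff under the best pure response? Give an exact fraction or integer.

s1: (-4)·(1/8) + (1)·(5/8) + (0)·(1/8) + (-2)·(1/8) = -1/8.
s2: (-4)·(1/8) + (8)·(5/8) + (-7)·(1/8) + (6)·(1/8) = 35/8.
s3: (3)·(1/8) + (-4)·(5/8) + (-1)·(1/8) + (3)·(1/8) = -15/8.
The best pure response is s2 with expected payoff 35/8.

35/8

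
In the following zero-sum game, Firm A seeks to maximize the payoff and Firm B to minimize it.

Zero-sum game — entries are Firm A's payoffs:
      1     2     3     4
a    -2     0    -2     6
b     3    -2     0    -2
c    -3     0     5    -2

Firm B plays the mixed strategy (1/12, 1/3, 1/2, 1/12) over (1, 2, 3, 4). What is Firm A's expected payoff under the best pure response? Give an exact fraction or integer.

a: (-2)·(1/12) + (0)·(1/3) + (-2)·(1/2) + (6)·(1/12) = -2/3.
b: (3)·(1/12) + (-2)·(1/3) + (0)·(1/2) + (-2)·(1/12) = -7/12.
c: (-3)·(1/12) + (0)·(1/3) + (5)·(1/2) + (-2)·(1/12) = 25/12.
The best pure response is c with expected payoff 25/12.

25/12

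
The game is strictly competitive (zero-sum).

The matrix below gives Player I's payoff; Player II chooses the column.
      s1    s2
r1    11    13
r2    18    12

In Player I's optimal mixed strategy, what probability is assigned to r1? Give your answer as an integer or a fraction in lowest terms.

3/4

Row minima are 11 and 12, so Player I's maximin is 12; column maxima are 18 and 13, so Player II's minimax is 13. These differ, so the equilibrium is in mixed strategies.
Let Player I play r1 with probability p. Player II is indifferent when 11p + 18(1−p) = 13p + 12(1−p), giving p = 3/4.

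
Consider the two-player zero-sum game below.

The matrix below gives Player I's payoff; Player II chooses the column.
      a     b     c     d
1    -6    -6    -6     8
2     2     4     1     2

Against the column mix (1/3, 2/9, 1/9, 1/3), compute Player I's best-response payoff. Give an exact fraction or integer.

1: (-6)·(1/3) + (-6)·(2/9) + (-6)·(1/9) + (8)·(1/3) = -4/3.
2: (2)·(1/3) + (4)·(2/9) + (1)·(1/9) + (2)·(1/3) = 7/3.
The best pure response is 2 with expected payoff 7/3.

7/3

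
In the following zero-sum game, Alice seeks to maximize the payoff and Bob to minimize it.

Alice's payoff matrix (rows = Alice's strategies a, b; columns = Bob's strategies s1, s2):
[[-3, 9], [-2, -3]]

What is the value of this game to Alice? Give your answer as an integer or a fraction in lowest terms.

Row minima are -3 and -3, so Alice's maximin is -3; column maxima are -2 and 9, so Bob's minimax is -2. These differ, so the equilibrium is in mixed strategies.
Let Alice play a with probability p. Bob is indifferent when −3p − 2(1−p) = 9p − 3(1−p), giving p = 1/13.
Let Bob play s1 with probability q. Alice is indifferent when −3q + 9(1−q) = −2q − 3(1−q), giving q = 12/13.
The value is -3·(12/13) + (9)·(1/13) = -27/13.

-27/13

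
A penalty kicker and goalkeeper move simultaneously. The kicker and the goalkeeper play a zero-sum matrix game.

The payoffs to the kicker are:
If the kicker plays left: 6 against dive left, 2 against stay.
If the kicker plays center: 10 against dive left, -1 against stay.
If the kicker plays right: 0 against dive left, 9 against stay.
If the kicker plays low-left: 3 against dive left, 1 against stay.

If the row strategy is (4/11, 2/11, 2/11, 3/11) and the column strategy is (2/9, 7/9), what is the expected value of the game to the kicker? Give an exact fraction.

295/99

Against (2/9, 7/9), each row's expected payoff is left: 26/9; center: 13/9; right: 7; low-left: 13/9.
Taking the (4/11, 2/11, 2/11, 3/11)-weighted average: (4/11)·(26/9) + (2/11)·(13/9) + (2/11)·(7) + (3/11)·(13/9) = 295/99.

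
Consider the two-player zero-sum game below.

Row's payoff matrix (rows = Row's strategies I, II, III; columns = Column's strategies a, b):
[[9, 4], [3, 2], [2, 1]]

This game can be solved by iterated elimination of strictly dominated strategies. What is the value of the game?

4

Column a is strictly dominated by b for Column (4<9, 2<3, 1<2); eliminate a.
Row II is strictly dominated by row I (4>2); eliminate II.
Row III is strictly dominated by row I (4>1); eliminate III.
Only (I, b) remains, with payoff 4.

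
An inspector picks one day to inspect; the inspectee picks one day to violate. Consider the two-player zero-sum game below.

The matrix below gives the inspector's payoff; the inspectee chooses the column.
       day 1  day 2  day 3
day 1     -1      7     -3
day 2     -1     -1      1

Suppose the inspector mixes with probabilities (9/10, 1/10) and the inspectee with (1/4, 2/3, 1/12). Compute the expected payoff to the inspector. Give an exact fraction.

11/3

Against (1/4, 2/3, 1/12), each row's expected payoff is day 1: 25/6; day 2: -5/6.
Taking the (9/10, 1/10)-weighted average: (9/10)·(25/6) + (1/10)·(-5/6) = 11/3.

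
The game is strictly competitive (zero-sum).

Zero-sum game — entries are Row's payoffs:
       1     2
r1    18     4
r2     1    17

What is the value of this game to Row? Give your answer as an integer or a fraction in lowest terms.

151/15

Row minima are 4 and 1, so Row's maximin is 4; column maxima are 18 and 17, so Column's minimax is 17. These differ, so the equilibrium is in mixed strategies.
Let Row play r1 with probability p. Column is indifferent when 18p + (1−p) = 4p + 17(1−p), giving p = 8/15.
Let Column play 1 with probability q. Row is indifferent when 18q + 4(1−q) = q + 17(1−q), giving q = 13/30.
The value is 18·(13/30) + (4)·(17/30) = 151/15.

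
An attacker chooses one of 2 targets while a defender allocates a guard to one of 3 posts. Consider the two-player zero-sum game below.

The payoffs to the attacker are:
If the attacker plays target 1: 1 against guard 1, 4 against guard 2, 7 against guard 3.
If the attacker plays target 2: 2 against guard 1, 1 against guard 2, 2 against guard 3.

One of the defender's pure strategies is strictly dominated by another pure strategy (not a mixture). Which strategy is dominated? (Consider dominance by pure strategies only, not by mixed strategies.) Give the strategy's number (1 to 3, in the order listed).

3

The defender prefers columns that give the attacker less. Compare guard 3 with guard 2: 4 < 7, 1 < 2.
So guard 2 strictly dominates guard 3 for the defender; guard 3 is strictly dominated.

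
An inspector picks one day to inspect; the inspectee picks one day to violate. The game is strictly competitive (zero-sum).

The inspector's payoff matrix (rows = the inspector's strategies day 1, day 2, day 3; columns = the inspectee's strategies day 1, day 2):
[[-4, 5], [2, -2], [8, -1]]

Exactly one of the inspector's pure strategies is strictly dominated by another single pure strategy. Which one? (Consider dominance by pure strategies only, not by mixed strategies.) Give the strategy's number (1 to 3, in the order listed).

2

Compare day 2 with day 3: 8 > 2, -1 > -2.
So day 3 strictly dominates day 2 for the inspector; day 2 is strictly dominated.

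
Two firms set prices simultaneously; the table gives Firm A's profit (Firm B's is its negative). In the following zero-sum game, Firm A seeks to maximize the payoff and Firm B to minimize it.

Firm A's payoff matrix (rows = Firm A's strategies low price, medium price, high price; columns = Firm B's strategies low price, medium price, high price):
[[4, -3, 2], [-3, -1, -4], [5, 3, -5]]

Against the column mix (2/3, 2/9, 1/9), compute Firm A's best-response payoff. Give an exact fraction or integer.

31/9

low price: (4)·(2/3) + (-3)·(2/9) + (2)·(1/9) = 20/9.
medium price: (-3)·(2/3) + (-1)·(2/9) + (-4)·(1/9) = -8/3.
high price: (5)·(2/3) + (3)·(2/9) + (-5)·(1/9) = 31/9.
The best pure response is high price with expected payoff 31/9.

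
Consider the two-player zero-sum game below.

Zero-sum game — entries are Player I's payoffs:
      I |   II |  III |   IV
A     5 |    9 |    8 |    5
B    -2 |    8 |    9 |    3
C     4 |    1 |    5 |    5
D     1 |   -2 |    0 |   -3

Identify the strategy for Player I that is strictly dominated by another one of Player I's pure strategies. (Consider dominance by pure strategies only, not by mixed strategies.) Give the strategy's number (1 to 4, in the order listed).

4

Compare D with A: 5 > 1, 9 > -2, 8 > 0, 5 > -3.
So A strictly dominates D for Player I; D is strictly dominated.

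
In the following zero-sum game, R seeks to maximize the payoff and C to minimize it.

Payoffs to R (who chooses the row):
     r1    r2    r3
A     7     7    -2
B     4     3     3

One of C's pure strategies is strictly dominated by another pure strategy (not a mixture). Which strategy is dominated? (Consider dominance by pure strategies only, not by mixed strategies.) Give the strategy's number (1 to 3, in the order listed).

1

C prefers columns that give R less. Compare r1 with r3: -2 < 7, 3 < 4.
So r3 strictly dominates r1 for C; r1 is strictly dominated.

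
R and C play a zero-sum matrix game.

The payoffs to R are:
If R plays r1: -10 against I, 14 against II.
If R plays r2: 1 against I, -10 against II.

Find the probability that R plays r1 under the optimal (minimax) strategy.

Row minima are -10 and -10, so R's maximin is -10; column maxima are 1 and 14, so C's minimax is 1. These differ, so the equilibrium is in mixed strategies.
Let R play r1 with probability p. C is indifferent when −10p + (1−p) = 14p − 10(1−p), giving p = 11/35.

11/35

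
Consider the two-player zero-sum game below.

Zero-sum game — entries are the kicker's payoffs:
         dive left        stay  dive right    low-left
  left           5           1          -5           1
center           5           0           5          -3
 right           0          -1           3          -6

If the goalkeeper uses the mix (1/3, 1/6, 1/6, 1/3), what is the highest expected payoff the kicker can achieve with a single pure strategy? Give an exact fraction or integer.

left: (5)·(1/3) + (1)·(1/6) + (-5)·(1/6) + (1)·(1/3) = 4/3.
center: (5)·(1/3) + (0)·(1/6) + (5)·(1/6) + (-3)·(1/3) = 3/2.
right: (0)·(1/3) + (-1)·(1/6) + (3)·(1/6) + (-6)·(1/3) = -5/3.
The best pure response is center with expected payoff 3/2.

3/2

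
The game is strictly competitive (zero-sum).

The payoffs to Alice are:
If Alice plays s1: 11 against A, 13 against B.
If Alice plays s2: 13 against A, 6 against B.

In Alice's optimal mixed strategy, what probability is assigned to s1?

7/9

Row minima are 11 and 6, so Alice's maximin is 11; column maxima are 13 and 13, so Bob's minimax is 13. These differ, so the equilibrium is in mixed strategies.
Let Alice play s1 with probability p. Bob is indifferent when 11p + 13(1−p) = 13p + 6(1−p), giving p = 7/9.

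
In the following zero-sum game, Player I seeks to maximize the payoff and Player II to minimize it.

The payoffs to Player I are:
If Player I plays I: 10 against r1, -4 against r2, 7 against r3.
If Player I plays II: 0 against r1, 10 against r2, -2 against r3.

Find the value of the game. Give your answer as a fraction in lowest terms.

62/23

Column r1 is strictly dominated by r3 for Player II (it gives Player I more in every row).
The remaining 2×2 game on (I, II) × (r2, r3) has no saddle point. Let Player I play I with probability p; indifference gives −4p + 10(1−p) = 7p − 2(1−p), so p = 12/23.
Similarly Player II's optimal q on r2 is 9/23, and the value is -4·(9/23) + (7)·(14/23) = 62/23.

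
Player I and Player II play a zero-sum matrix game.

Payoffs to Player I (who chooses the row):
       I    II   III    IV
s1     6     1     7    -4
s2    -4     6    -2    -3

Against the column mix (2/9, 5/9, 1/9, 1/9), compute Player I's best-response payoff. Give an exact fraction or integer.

s1: (6)·(2/9) + (1)·(5/9) + (7)·(1/9) + (-4)·(1/9) = 20/9.
s2: (-4)·(2/9) + (6)·(5/9) + (-2)·(1/9) + (-3)·(1/9) = 17/9.
The best pure response is s1 with expected payoff 20/9.

20/9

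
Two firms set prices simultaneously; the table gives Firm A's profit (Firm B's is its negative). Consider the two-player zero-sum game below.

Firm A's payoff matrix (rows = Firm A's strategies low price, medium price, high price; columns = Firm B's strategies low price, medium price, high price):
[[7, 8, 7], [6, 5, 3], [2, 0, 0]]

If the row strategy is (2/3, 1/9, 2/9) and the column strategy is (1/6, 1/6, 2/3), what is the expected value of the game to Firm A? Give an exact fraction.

Against (1/6, 1/6, 2/3), each row's expected payoff is low price: 43/6; medium price: 23/6; high price: 1/3.
Taking the (2/3, 1/9, 2/9)-weighted average: (2/3)·(43/6) + (1/9)·(23/6) + (2/9)·(1/3) = 95/18.

95/18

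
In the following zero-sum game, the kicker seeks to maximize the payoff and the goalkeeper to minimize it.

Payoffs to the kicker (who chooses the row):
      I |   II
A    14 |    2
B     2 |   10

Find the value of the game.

Row minima are 2 and 2, so the kicker's maximin is 2; column maxima are 14 and 10, so the goalkeeper's minimax is 10. These differ, so the equilibrium is in mixed strategies.
Let the kicker play A with probability p. The goalkeeper is indifferent when 14p + 2(1−p) = 2p + 10(1−p), giving p = 2/5.
Let the goalkeeper play I with probability q. The kicker is indifferent when 14q + 2(1−q) = 2q + 10(1−q), giving q = 2/5.
The value is 14·(2/5) + (2)·(3/5) = 34/5.

34/5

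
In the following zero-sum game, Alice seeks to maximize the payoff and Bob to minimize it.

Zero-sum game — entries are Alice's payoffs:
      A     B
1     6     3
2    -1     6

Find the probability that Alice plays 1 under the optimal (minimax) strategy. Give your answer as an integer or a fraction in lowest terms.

Row minima are 3 and -1, so Alice's maximin is 3; column maxima are 6 and 6, so Bob's minimax is 6. These differ, so the equilibrium is in mixed strategies.
Let Alice play 1 with probability p. Bob is indifferent when 6p − (1−p) = 3p + 6(1−p), giving p = 7/10.

7/10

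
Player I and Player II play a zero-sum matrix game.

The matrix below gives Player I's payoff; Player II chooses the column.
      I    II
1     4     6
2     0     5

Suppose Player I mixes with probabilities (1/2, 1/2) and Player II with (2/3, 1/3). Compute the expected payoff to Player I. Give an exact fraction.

Against (2/3, 1/3), each row's expected payoff is 1: 14/3; 2: 5/3.
Taking the (1/2, 1/2)-weighted average: (1/2)·(14/3) + (1/2)·(5/3) = 19/6.

19/6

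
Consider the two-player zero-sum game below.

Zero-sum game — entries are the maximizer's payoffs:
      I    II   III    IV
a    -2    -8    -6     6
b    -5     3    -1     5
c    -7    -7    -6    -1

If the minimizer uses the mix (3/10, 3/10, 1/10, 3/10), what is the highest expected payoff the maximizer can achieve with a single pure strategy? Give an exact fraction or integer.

4/5

a: (-2)·(3/10) + (-8)·(3/10) + (-6)·(1/10) + (6)·(3/10) = -9/5.
b: (-5)·(3/10) + (3)·(3/10) + (-1)·(1/10) + (5)·(3/10) = 4/5.
c: (-7)·(3/10) + (-7)·(3/10) + (-6)·(1/10) + (-1)·(3/10) = -51/10.
The best pure response is b with expected payoff 4/5.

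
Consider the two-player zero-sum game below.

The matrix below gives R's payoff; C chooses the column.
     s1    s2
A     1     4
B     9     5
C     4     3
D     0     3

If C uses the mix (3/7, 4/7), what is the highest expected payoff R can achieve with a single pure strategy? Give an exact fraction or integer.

47/7

A: (1)·(3/7) + (4)·(4/7) = 19/7.
B: (9)·(3/7) + (5)·(4/7) = 47/7.
C: (4)·(3/7) + (3)·(4/7) = 24/7.
D: (0)·(3/7) + (3)·(4/7) = 12/7.
The best pure response is B with expected payoff 47/7.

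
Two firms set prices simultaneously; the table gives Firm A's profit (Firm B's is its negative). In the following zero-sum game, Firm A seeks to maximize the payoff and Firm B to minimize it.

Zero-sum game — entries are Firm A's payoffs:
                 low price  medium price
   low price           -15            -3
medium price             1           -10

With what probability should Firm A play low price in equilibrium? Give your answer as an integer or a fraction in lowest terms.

Row minima are -15 and -10, so Firm A's maximin is -10; column maxima are 1 and -3, so Firm B's minimax is -3. These differ, so the equilibrium is in mixed strategies.
Let Firm A play low price with probability p. Firm B is indifferent when −15p + (1−p) = −3p − 10(1−p), giving p = 11/23.

11/23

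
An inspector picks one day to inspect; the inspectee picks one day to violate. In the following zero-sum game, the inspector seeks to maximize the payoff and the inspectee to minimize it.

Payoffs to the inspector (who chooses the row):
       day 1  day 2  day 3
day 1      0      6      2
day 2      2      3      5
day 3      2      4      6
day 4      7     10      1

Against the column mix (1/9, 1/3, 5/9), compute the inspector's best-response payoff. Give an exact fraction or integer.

day 1: (0)·(1/9) + (6)·(1/3) + (2)·(5/9) = 28/9.
day 2: (2)·(1/9) + (3)·(1/3) + (5)·(5/9) = 4.
day 3: (2)·(1/9) + (4)·(1/3) + (6)·(5/9) = 44/9.
day 4: (7)·(1/9) + (10)·(1/3) + (1)·(5/9) = 14/3.
The best pure response is day 3 with expected payoff 44/9.

44/9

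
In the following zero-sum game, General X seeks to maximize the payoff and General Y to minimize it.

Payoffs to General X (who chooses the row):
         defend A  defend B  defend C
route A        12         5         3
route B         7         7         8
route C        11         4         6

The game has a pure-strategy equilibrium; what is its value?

7

Row minima: 3, 7, 4 → General X's maximin is 7.
Column maxima: 12, 7, 8 → General Y's minimax is 7.
They coincide at (route B, defend B), so the value is 7.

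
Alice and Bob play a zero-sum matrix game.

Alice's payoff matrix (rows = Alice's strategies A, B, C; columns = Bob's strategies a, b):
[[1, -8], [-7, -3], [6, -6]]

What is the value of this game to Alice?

Row A is strictly dominated by row C, so Alice never plays it.
The remaining 2×2 game on (B, C) × (a, b) has no saddle point. Let Alice play B with probability p; indifference gives −7p + 6(1−p) = −3p − 6(1−p), so p = 3/4.
Similarly Bob's optimal q on a is 3/16, and the value is -7·(3/16) + (-3)·(13/16) = -15/4.

-15/4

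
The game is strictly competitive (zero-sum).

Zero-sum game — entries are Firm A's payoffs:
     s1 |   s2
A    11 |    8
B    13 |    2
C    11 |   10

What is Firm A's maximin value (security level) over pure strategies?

10

The worst-case payoff for each row is A: 8, B: 2, C: 10.
The best of these is 10.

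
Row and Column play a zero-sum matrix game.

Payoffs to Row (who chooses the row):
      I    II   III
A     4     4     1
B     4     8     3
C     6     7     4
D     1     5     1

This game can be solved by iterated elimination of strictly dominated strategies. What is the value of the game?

4

Column II is strictly dominated by III for Column (1<4, 3<8, 4<7, 1<5); eliminate II.
Row A is strictly dominated by row C (6>4, 4>1); eliminate A.
Row B is strictly dominated by row C (6>4, 4>3); eliminate B.
Row D is strictly dominated by row C (6>1, 4>1); eliminate D.
Column I is strictly dominated by III for Column (4<6); eliminate I.
Only (C, III) remains, with payoff 4.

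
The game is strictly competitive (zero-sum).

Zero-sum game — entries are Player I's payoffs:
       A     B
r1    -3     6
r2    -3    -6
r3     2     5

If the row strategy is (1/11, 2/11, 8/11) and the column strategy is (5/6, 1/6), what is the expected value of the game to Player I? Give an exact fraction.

Against (5/6, 1/6), each row's expected payoff is r1: -3/2; r2: -7/2; r3: 5/2.
Taking the (1/11, 2/11, 8/11)-weighted average: (1/11)·(-3/2) + (2/11)·(-7/2) + (8/11)·(5/2) = 23/22.

23/22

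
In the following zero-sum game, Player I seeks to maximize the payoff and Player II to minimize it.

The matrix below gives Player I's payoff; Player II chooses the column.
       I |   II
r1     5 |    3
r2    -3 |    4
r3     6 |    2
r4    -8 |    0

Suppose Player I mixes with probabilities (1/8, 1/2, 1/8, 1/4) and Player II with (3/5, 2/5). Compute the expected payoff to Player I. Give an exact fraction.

-9/40

Against (3/5, 2/5), each row's expected payoff is r1: 21/5; r2: -1/5; r3: 22/5; r4: -24/5.
Taking the (1/8, 1/2, 1/8, 1/4)-weighted average: (1/8)·(21/5) + (1/2)·(-1/5) + (1/8)·(22/5) + (1/4)·(-24/5) = -9/40.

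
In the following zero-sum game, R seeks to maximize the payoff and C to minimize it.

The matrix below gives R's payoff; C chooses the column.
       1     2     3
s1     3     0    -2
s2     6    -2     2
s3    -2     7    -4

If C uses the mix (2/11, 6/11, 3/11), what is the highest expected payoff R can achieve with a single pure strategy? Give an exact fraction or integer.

26/11

s1: (3)·(2/11) + (0)·(6/11) + (-2)·(3/11) = 0.
s2: (6)·(2/11) + (-2)·(6/11) + (2)·(3/11) = 6/11.
s3: (-2)·(2/11) + (7)·(6/11) + (-4)·(3/11) = 26/11.
The best pure response is s3 with expected payoff 26/11.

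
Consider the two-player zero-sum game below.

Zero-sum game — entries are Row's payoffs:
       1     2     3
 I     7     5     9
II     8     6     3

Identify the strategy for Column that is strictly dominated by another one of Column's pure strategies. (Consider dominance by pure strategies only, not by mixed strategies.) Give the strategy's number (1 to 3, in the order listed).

Column prefers columns that give Row less. Compare 1 with 2: 5 < 7, 6 < 8.
So 2 strictly dominates 1 for Column; 1 is strictly dominated.

1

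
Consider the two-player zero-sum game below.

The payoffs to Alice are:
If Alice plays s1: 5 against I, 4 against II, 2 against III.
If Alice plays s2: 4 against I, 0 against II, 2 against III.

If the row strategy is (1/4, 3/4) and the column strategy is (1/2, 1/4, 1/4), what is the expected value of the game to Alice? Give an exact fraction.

23/8

Against (1/2, 1/4, 1/4), each row's expected payoff is s1: 4; s2: 5/2.
Taking the (1/4, 3/4)-weighted average: (1/4)·(4) + (3/4)·(5/2) = 23/8.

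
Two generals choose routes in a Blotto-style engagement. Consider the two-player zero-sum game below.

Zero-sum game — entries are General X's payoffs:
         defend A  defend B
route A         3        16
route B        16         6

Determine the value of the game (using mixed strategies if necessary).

Row minima are 3 and 6, so General X's maximin is 6; column maxima are 16 and 16, so General Y's minimax is 16. These differ, so the equilibrium is in mixed strategies.
Let General X play route A with probability p. General Y is indifferent when 3p + 16(1−p) = 16p + 6(1−p), giving p = 10/23.
Let General Y play defend A with probability q. General X is indifferent when 3q + 16(1−q) = 16q + 6(1−q), giving q = 10/23.
The value is 3·(10/23) + (16)·(13/23) = 238/23.

238/23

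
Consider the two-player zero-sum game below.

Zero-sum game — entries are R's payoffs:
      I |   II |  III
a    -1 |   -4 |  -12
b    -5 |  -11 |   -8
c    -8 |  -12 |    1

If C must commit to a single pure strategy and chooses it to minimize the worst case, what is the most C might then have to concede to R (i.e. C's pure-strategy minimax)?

-4

The worst case (largest entry) in each column is I: -1, II: -4, III: 1.
The best (smallest) of these is -4.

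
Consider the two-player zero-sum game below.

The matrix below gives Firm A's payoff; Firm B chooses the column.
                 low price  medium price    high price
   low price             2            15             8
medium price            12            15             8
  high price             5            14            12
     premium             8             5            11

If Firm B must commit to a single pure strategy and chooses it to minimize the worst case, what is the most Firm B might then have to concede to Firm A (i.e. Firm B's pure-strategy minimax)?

The worst case (largest entry) in each column is low price: 12, medium price: 15, high price: 12.
The best (smallest) of these is 12.

12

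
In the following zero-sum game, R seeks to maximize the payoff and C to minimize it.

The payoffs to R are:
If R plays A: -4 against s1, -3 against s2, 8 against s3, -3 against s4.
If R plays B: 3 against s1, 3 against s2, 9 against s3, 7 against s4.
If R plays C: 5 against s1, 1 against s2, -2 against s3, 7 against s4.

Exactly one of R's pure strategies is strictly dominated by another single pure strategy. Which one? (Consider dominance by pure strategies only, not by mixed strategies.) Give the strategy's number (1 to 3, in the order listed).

1

Compare A with B: 3 > -4, 3 > -3, 9 > 8, 7 > -3.
So B strictly dominates A for R; A is strictly dominated.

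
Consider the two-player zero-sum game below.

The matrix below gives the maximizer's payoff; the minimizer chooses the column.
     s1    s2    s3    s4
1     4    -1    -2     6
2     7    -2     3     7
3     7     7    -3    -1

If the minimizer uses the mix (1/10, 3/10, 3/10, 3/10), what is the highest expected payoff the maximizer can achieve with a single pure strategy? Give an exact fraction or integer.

31/10

1: (4)·(1/10) + (-1)·(3/10) + (-2)·(3/10) + (6)·(3/10) = 13/10.
2: (7)·(1/10) + (-2)·(3/10) + (3)·(3/10) + (7)·(3/10) = 31/10.
3: (7)·(1/10) + (7)·(3/10) + (-3)·(3/10) + (-1)·(3/10) = 8/5.
The best pure response is 2 with expected payoff 31/10.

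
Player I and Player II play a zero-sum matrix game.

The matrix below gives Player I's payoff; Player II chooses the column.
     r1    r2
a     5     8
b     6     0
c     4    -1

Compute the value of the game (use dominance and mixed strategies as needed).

Row c is strictly dominated by row b, so Player I never plays it.
The remaining 2×2 game on (a, b) × (r1, r2) has no saddle point. Let Player I play a with probability p; indifference gives 5p + 6(1−p) = 8p, so p = 2/3.
Similarly Player II's optimal q on r1 is 8/9, and the value is 5·(8/9) + (8)·(1/9) = 16/3.

16/3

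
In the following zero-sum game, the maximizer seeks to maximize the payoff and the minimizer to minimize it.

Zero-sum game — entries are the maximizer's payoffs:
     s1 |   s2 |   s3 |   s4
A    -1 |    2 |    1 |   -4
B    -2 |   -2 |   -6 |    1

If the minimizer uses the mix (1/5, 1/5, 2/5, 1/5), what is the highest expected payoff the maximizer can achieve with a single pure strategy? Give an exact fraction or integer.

A: (-1)·(1/5) + (2)·(1/5) + (1)·(2/5) + (-4)·(1/5) = -1/5.
B: (-2)·(1/5) + (-2)·(1/5) + (-6)·(2/5) + (1)·(1/5) = -3.
The best pure response is A with expected payoff -1/5.

-1/5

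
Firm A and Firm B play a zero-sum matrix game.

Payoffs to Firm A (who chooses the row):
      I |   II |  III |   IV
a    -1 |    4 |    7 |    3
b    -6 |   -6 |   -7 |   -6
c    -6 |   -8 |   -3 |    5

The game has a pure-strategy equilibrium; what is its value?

Row minima: -1, -7, -8 → Firm A's maximin is -1.
Column maxima: -1, 4, 7, 5 → Firm B's minimax is -1.
They coincide at (a, I), so the value is -1.

-1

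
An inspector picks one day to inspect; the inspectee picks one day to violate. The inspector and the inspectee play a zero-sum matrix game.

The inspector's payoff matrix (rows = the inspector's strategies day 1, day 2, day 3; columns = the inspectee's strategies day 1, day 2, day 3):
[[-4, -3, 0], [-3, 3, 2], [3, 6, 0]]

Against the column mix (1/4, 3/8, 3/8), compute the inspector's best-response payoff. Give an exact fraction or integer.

day 1: (-4)·(1/4) + (-3)·(3/8) + (0)·(3/8) = -17/8.
day 2: (-3)·(1/4) + (3)·(3/8) + (2)·(3/8) = 9/8.
day 3: (3)·(1/4) + (6)·(3/8) + (0)·(3/8) = 3.
The best pure response is day 3 with expected payoff 3.

3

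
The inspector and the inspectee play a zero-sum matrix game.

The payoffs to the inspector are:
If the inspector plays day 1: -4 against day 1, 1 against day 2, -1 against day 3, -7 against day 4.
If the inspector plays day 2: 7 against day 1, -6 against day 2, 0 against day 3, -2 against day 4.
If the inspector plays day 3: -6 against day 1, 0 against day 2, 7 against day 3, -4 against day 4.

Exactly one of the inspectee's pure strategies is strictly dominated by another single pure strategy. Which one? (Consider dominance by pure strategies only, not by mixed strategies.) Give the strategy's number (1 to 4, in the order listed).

3

The inspectee prefers columns that give the inspector less. Compare day 3 with day 4: -7 < -1, -2 < 0, -4 < 7.
So day 4 strictly dominates day 3 for the inspectee; day 3 is strictly dominated.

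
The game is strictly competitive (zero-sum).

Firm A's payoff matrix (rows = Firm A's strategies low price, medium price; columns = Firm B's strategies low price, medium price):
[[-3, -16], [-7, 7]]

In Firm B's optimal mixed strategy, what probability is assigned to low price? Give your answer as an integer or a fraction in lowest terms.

23/27

Row minima are -16 and -7, so Firm A's maximin is -7; column maxima are -3 and 7, so Firm B's minimax is -3. These differ, so the equilibrium is in mixed strategies.
Let Firm B play low price with probability q. Firm A is indifferent when −3q − 16(1−q) = −7q + 7(1−q), giving q = 23/27.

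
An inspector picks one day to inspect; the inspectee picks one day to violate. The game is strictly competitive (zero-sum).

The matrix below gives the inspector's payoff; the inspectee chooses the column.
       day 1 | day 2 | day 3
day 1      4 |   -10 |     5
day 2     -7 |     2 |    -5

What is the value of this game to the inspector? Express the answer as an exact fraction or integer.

-62/23

Column day 3 is strictly dominated by day 1 for the inspectee (it gives the inspector more in every row).
The remaining 2×2 game on (day 1, day 2) × (day 1, day 2) has no saddle point. Let the inspector play day 1 with probability p; indifference gives 4p − 7(1−p) = −10p + 2(1−p), so p = 9/23.
Similarly the inspectee's optimal q on day 1 is 12/23, and the value is 4·(12/23) + (-10)·(11/23) = -62/23.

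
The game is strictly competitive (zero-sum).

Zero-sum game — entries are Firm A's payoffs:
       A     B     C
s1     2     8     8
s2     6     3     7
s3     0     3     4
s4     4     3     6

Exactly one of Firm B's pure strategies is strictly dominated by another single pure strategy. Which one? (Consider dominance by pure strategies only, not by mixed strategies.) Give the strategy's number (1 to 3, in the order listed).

Firm B prefers columns that give Firm A less. Compare C with A: 2 < 8, 6 < 7, 0 < 4, 4 < 6.
So A strictly dominates C for Firm B; C is strictly dominated.

3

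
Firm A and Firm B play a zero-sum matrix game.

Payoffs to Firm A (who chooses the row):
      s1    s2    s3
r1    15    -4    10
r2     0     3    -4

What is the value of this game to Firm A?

2/3

Column s1 is strictly dominated by s3 for Firm B (it gives Firm A more in every row).
The remaining 2×2 game on (r1, r2) × (s2, s3) has no saddle point. Let Firm A play r1 with probability p; indifference gives −4p + 3(1−p) = 10p − 4(1−p), so p = 1/3.
Similarly Firm B's optimal q on s2 is 2/3, and the value is -4·(2/3) + (10)·(1/3) = 2/3.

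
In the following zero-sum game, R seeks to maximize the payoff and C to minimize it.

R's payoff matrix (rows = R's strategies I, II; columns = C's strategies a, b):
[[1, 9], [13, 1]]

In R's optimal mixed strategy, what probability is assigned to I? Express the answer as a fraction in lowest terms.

Row minima are 1 and 1, so R's maximin is 1; column maxima are 13 and 9, so C's minimax is 9. These differ, so the equilibrium is in mixed strategies.
Let R play I with probability p. C is indifferent when p + 13(1−p) = 9p + (1−p), giving p = 3/5.

3/5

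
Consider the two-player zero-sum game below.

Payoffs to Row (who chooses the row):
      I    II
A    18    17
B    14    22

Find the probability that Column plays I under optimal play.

Row minima are 17 and 14, so Row's maximin is 17; column maxima are 18 and 22, so Column's minimax is 18. These differ, so the equilibrium is in mixed strategies.
Let Column play I with probability q. Row is indifferent when 18q + 17(1−q) = 14q + 22(1−q), giving q = 5/9.

5/9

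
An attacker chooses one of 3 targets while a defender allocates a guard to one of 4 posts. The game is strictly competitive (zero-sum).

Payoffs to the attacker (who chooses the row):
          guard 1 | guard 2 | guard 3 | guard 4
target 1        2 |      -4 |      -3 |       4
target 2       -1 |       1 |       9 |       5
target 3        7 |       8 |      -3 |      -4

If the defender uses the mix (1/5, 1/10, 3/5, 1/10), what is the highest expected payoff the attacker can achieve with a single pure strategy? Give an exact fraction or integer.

29/5

target 1: (2)·(1/5) + (-4)·(1/10) + (-3)·(3/5) + (4)·(1/10) = -7/5.
target 2: (-1)·(1/5) + (1)·(1/10) + (9)·(3/5) + (5)·(1/10) = 29/5.
target 3: (7)·(1/5) + (8)·(1/10) + (-3)·(3/5) + (-4)·(1/10) = 0.
The best pure response is target 2 with expected payoff 29/5.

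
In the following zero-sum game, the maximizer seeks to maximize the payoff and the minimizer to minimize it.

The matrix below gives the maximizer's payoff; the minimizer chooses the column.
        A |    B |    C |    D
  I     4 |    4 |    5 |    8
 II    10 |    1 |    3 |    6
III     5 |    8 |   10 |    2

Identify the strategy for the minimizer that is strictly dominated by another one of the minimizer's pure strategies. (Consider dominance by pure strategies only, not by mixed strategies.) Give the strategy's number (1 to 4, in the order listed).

3

The minimizer prefers columns that give the maximizer less. Compare C with B: 4 < 5, 1 < 3, 8 < 10.
So B strictly dominates C for the minimizer; C is strictly dominated.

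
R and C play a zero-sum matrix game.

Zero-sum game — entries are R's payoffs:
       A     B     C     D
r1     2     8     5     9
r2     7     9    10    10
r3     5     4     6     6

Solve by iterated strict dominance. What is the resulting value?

Column C is strictly dominated by A for C (2<5, 7<10, 5<6); eliminate C.
Row r3 is strictly dominated by row r2 (7>5, 9>4, 10>6); eliminate r3.
Column D is strictly dominated by A for C (2<9, 7<10); eliminate D.
Column B is strictly dominated by A for C (2<8, 7<9); eliminate B.
Row r1 is strictly dominated by row r2 (7>2); eliminate r1.
Only (r2, A) remains, with payoff 7.

7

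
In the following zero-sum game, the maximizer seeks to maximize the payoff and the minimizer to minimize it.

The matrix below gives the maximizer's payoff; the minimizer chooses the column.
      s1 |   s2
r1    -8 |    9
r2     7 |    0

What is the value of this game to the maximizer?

21/8

Row minima are -8 and 0, so the maximizer's maximin is 0; column maxima are 7 and 9, so the minimizer's minimax is 7. These differ, so the equilibrium is in mixed strategies.
Let the maximizer play r1 with probability p. The minimizer is indifferent when −8p + 7(1−p) = 9p, giving p = 7/24.
Let the minimizer play s1 with probability q. The maximizer is indifferent when −8q + 9(1−q) = 7q, giving q = 3/8.
The value is -8·(3/8) + (9)·(5/8) = 21/8.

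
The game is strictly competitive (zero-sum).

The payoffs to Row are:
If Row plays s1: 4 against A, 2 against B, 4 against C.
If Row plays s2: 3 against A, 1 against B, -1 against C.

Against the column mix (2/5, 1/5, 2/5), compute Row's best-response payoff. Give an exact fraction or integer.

18/5

s1: (4)·(2/5) + (2)·(1/5) + (4)·(2/5) = 18/5.
s2: (3)·(2/5) + (1)·(1/5) + (-1)·(2/5) = 1.
The best pure response is s1 with expected payoff 18/5.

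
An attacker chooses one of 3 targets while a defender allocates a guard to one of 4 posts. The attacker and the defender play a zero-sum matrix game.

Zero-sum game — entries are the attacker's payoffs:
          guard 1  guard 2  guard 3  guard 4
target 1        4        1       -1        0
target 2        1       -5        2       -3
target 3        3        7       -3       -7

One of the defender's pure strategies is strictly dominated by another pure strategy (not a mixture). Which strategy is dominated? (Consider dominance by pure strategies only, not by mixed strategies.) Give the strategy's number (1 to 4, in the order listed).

The defender prefers columns that give the attacker less. Compare guard 1 with guard 4: 0 < 4, -3 < 1, -7 < 3.
So guard 4 strictly dominates guard 1 for the defender; guard 1 is strictly dominated.

1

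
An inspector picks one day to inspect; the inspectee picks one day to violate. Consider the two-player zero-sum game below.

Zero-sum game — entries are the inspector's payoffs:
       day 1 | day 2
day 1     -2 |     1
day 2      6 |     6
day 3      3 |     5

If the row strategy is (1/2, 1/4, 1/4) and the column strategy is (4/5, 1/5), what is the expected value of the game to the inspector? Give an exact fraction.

33/20

Against (4/5, 1/5), each row's expected payoff is day 1: -7/5; day 2: 6; day 3: 17/5.
Taking the (1/2, 1/4, 1/4)-weighted average: (1/2)·(-7/5) + (1/4)·(6) + (1/4)·(17/5) = 33/20.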